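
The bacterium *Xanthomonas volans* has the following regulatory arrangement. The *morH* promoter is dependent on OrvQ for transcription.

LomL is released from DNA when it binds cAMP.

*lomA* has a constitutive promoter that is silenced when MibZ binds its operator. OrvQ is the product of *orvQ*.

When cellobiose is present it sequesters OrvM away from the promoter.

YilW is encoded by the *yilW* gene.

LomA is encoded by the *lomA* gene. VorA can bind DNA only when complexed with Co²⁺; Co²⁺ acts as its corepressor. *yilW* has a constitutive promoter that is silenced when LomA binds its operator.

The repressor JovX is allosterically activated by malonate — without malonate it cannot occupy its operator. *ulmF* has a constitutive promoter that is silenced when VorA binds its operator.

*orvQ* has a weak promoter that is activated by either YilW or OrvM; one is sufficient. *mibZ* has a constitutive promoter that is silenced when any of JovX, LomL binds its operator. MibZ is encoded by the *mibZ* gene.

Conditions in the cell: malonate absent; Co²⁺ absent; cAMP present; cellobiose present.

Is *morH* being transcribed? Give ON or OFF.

ON

Malonate is absent, so JovX is inactive.
cAMP is present, so LomL is inactive.
With no repressor bound, *mibZ* is transcribed.
So MibZ is produced and active.
With repressor MibZ bound, *lomA* is not transcribed.
So LomA is not produced.
With no repressor bound, *yilW* is transcribed.
So YilW is produced and active.
Cellobiose is present, so OrvM is inactive.
Activator YilW is present, so *orvQ* is transcribed.
So OrvQ is produced and active.
No repressor is bound and OrvQ is active, so *morH* is transcribed.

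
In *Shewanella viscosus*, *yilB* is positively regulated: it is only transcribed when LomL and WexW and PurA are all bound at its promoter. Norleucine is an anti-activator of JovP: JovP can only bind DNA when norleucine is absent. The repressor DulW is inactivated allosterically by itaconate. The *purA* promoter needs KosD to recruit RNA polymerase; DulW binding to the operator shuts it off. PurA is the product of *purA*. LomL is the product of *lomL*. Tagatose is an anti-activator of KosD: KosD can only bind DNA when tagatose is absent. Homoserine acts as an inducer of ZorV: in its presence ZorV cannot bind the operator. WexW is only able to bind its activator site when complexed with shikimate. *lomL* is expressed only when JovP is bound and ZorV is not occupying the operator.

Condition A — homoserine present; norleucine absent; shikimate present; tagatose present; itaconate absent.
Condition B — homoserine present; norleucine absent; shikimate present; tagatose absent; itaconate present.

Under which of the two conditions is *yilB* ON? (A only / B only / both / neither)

Condition A:
Homoserine is present, so ZorV is inactive.
Norleucine is absent, so JovP is active.
No repressor is bound and JovP is active, so *lomL* is transcribed.
So LomL is produced and active.
Shikimate is present, so WexW is active.
Tagatose is present, so KosD is inactive.
Itaconate is absent, so DulW is active.
With repressor DulW bound, *purA* is not transcribed.
So PurA is not produced.
Required activator PurA is absent, so *yilB* is not transcribed.
→ *yilB* is OFF in A.
Condition B:
Homoserine is present, so ZorV is inactive.
Norleucine is absent, so JovP is active.
No repressor is bound and JovP is active, so *lomL* is transcribed.
So LomL is produced and active.
Shikimate is present, so WexW is active.
Tagatose is absent, so KosD is active.
Itaconate is present, so DulW is inactive.
No repressor is bound and KosD is active, so *purA* is transcribed.
So PurA is produced and active.
No repressor is bound and LomL and WexW and PurA are active, so *yilB* is transcribed.
→ *yilB* is ON in B.

B only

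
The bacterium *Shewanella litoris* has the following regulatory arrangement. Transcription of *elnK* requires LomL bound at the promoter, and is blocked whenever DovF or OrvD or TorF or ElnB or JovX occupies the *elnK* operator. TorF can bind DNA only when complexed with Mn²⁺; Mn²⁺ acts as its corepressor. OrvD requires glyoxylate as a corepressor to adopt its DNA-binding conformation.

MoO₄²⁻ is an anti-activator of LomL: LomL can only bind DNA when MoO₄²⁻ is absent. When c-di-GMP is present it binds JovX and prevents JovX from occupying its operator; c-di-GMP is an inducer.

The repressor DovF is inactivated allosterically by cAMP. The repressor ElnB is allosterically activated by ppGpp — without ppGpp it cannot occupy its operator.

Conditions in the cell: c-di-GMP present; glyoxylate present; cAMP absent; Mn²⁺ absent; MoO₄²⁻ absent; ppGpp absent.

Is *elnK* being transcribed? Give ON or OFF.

MoO₄²⁻ is absent, so LomL is active.
cAMP is absent, so DovF is active.
Glyoxylate is present, so OrvD is active.
Mn²⁺ is absent, so TorF is inactive.
ppGpp is absent, so ElnB is inactive.
c-di-GMP is present, so JovX is inactive.
With repressor DovF bound, *elnK* is not transcribed.

OFF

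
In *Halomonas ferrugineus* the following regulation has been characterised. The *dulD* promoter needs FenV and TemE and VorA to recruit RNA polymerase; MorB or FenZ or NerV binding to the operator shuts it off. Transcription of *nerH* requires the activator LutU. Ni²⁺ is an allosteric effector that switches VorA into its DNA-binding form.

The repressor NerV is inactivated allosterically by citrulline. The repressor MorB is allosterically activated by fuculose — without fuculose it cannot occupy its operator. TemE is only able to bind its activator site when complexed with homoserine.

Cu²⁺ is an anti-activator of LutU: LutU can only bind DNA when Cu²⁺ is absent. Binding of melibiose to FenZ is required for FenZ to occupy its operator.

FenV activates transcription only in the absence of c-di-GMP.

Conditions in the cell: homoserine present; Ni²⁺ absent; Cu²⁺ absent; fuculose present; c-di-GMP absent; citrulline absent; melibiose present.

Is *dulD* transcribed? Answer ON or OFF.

OFF

c-di-GMP is absent, so FenV is active.
Fuculose is present, so MorB is active.
Homoserine is present, so TemE is active.
Melibiose is present, so FenZ is active.
Citrulline is absent, so NerV is active.
Ni²⁺ is absent, so VorA is inactive.
With repressor MorB bound, *dulD* is not transcribed.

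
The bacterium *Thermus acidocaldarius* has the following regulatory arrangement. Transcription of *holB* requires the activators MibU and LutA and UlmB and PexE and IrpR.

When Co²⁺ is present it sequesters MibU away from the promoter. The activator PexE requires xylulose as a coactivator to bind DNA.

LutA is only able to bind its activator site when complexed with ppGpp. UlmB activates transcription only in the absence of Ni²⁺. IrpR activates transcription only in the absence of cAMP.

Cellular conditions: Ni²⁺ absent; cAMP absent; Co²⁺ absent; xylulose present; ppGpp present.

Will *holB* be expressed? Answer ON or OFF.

ON

Co²⁺ is absent, so MibU is active.
ppGpp is present, so LutA is active.
Ni²⁺ is absent, so UlmB is active.
Xylulose is present, so PexE is active.
cAMP is absent, so IrpR is active.
No repressor is bound and MibU and LutA and UlmB and PexE and IrpR are active, so *holB* is transcribed.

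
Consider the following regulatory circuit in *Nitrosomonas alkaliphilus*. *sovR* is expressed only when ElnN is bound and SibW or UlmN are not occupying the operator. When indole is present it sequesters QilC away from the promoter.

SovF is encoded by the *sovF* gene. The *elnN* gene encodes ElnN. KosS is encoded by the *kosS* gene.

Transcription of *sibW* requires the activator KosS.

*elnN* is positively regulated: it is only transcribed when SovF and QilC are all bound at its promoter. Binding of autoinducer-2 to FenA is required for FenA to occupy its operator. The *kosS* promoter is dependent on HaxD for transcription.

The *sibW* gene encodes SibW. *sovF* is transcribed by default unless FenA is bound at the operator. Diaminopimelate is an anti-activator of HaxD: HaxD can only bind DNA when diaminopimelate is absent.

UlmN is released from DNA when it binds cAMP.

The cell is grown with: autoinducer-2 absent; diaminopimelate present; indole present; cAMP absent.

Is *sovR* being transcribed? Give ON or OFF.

Diaminopimelate is present, so HaxD is inactive.
Required activator HaxD is absent, so *kosS* is not transcribed.
So KosS is not produced.
Required activator KosS is absent, so *sibW* is not transcribed.
So SibW is not produced.
cAMP is absent, so UlmN is active.
Autoinducer-2 is absent, so FenA is inactive.
With no repressor bound, *sovF* is transcribed.
So SovF is produced and active.
Indole is present, so QilC is inactive.
Required activator QilC is absent, so *elnN* is not transcribed.
So ElnN is not produced.
With repressor UlmN bound, *sovR* is not transcribed.

OFF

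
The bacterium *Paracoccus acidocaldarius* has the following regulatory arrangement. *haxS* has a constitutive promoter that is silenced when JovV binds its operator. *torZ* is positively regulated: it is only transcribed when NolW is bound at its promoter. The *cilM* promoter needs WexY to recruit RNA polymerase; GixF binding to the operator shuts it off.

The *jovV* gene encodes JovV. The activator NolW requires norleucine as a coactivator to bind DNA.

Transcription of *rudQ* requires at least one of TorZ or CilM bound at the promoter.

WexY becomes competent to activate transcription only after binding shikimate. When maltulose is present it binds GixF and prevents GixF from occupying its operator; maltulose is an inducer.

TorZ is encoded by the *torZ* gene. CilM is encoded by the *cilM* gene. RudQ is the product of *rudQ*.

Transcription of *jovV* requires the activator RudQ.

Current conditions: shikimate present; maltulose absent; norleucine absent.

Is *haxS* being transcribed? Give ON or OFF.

ON

Norleucine is absent, so NolW is inactive.
Required activator NolW is absent, so *torZ* is not transcribed.
So TorZ is not produced.
Shikimate is present, so WexY is active.
Maltulose is absent, so GixF is active.
With repressor GixF bound, *cilM* is not transcribed.
So CilM is not produced.
No activator is available at the *rudQ* promoter, so *rudQ* is not transcribed.
So RudQ is not produced.
Required activator RudQ is absent, so *jovV* is not transcribed.
So JovV is not produced.
With no repressor bound, *haxS* is transcribed.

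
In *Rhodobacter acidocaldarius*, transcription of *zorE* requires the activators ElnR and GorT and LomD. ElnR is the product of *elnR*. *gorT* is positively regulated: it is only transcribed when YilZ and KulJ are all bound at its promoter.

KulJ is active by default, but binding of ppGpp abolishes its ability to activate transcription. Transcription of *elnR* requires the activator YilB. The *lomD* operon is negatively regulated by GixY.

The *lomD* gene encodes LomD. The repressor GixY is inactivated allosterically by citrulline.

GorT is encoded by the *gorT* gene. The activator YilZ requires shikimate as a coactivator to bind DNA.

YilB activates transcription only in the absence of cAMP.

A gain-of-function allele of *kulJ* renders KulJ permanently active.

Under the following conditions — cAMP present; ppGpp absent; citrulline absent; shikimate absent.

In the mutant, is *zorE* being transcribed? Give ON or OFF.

OFF

cAMP is present, so YilB is inactive.
Required activator YilB is absent, so *elnR* is not transcribed.
So ElnR is not produced.
Shikimate is absent, so YilZ is inactive.
KulJ is constitutively active in this strain.
Required activator YilZ is absent, so *gorT* is not transcribed.
So GorT is not produced.
Citrulline is absent, so GixY is active.
With repressor GixY bound, *lomD* is not transcribed.
So LomD is not produced.
Required activator ElnR is absent, so *zorE* is not transcribed.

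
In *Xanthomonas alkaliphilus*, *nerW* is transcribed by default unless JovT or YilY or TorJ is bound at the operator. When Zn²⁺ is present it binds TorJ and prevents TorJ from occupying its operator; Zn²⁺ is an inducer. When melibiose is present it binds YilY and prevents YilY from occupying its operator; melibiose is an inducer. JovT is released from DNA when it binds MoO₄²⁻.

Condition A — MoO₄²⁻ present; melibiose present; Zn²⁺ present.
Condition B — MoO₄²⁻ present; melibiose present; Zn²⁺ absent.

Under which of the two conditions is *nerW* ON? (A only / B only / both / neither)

A only

Condition A:
MoO₄²⁻ is present, so JovT is inactive.
Melibiose is present, so YilY is inactive.
Zn²⁺ is present, so TorJ is inactive.
With no repressor bound, *nerW* is transcribed.
→ *nerW* is ON in A.
Condition B:
MoO₄²⁻ is present, so JovT is inactive.
Melibiose is present, so YilY is inactive.
Zn²⁺ is absent, so TorJ is active.
With repressor TorJ bound, *nerW* is not transcribed.
→ *nerW* is OFF in B.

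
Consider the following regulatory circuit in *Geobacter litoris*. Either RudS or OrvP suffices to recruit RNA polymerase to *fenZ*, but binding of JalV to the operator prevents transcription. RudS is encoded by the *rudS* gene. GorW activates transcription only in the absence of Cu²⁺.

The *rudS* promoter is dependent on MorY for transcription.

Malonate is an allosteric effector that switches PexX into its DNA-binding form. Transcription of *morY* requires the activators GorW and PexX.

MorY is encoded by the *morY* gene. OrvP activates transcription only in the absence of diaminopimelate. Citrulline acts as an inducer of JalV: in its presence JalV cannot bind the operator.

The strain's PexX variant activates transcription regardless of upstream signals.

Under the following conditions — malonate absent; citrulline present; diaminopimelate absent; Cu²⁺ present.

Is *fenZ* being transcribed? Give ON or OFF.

ON

Cu²⁺ is present, so GorW is inactive.
PexX is constitutively active in this strain.
Required activator GorW is absent, so *morY* is not transcribed.
So MorY is not produced.
Required activator MorY is absent, so *rudS* is not transcribed.
So RudS is not produced.
Citrulline is present, so JalV is inactive.
Diaminopimelate is absent, so OrvP is active.
Activator OrvP is present, so *fenZ* is transcribed.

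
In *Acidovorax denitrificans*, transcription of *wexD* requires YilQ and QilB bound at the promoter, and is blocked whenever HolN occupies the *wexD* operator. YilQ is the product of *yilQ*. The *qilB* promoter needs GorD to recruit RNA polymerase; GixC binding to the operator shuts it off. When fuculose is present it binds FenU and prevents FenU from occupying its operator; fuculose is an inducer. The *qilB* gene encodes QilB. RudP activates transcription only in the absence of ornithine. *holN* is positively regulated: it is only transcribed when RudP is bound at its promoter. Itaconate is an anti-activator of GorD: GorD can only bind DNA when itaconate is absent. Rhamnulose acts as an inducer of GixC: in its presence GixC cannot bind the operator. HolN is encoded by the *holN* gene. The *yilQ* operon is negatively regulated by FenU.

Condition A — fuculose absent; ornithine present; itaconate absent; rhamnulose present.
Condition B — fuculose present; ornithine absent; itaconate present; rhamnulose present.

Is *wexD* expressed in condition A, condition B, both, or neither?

Condition A:
Fuculose is absent, so FenU is active.
With repressor FenU bound, *yilQ* is not transcribed.
So YilQ is not produced.
Ornithine is present, so RudP is inactive.
Required activator RudP is absent, so *holN* is not transcribed.
So HolN is not produced.
Itaconate is absent, so GorD is active.
Rhamnulose is present, so GixC is inactive.
No repressor is bound and GorD is active, so *qilB* is transcribed.
So QilB is produced and active.
Required activator YilQ is absent, so *wexD* is not transcribed.
→ *wexD* is OFF in A.
Condition B:
Fuculose is present, so FenU is inactive.
With no repressor bound, *yilQ* is transcribed.
So YilQ is produced and active.
Ornithine is absent, so RudP is active.
No repressor is bound and RudP is active, so *holN* is transcribed.
So HolN is produced and active.
Itaconate is present, so GorD is inactive.
Rhamnulose is present, so GixC is inactive.
Required activator GorD is absent, so *qilB* is not transcribed.
So QilB is not produced.
With repressor HolN bound, *wexD* is not transcribed.
→ *wexD* is OFF in B.

neither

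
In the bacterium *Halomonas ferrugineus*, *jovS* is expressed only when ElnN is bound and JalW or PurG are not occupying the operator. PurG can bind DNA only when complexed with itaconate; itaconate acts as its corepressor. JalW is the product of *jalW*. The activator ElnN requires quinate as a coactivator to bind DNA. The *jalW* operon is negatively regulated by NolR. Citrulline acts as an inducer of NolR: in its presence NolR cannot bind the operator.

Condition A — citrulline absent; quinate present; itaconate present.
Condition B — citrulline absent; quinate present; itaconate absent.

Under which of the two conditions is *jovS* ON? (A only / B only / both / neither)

Condition A:
Citrulline is absent, so NolR is active.
With repressor NolR bound, *jalW* is not transcribed.
So JalW is not produced.
Quinate is present, so ElnN is active.
Itaconate is present, so PurG is active.
With repressor PurG bound, *jovS* is not transcribed.
→ *jovS* is OFF in A.
Condition B:
Citrulline is absent, so NolR is active.
With repressor NolR bound, *jalW* is not transcribed.
So JalW is not produced.
Quinate is present, so ElnN is active.
Itaconate is absent, so PurG is inactive.
No repressor is bound and ElnN is active, so *jovS* is transcribed.
→ *jovS* is ON in B.

B only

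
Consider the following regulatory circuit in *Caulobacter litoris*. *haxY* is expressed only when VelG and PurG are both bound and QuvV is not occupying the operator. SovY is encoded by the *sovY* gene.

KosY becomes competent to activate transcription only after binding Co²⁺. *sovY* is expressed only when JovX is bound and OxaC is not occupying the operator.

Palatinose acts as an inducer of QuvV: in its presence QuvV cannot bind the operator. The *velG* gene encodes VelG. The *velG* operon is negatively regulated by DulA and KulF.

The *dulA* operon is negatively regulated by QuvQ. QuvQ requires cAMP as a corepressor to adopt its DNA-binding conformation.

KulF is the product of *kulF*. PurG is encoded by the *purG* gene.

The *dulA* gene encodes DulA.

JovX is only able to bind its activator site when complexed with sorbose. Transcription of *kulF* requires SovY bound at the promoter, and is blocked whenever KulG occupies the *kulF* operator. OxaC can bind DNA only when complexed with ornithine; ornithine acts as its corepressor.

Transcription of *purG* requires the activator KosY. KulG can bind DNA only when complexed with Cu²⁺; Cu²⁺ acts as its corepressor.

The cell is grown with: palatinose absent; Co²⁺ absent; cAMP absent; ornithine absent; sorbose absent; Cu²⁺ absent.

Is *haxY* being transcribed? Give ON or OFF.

OFF

cAMP is absent, so QuvQ is inactive.
With no repressor bound, *dulA* is transcribed.
So DulA is produced and active.
Ornithine is absent, so OxaC is inactive.
Sorbose is absent, so JovX is inactive.
Required activator JovX is absent, so *sovY* is not transcribed.
So SovY is not produced.
Cu²⁺ is absent, so KulG is inactive.
Required activator SovY is absent, so *kulF* is not transcribed.
So KulF is not produced.
With repressor DulA bound, *velG* is not transcribed.
So VelG is not produced.
Palatinose is absent, so QuvV is active.
Co²⁺ is absent, so KosY is inactive.
Required activator KosY is absent, so *purG* is not transcribed.
So PurG is not produced.
With repressor QuvV bound, *haxY* is not transcribed.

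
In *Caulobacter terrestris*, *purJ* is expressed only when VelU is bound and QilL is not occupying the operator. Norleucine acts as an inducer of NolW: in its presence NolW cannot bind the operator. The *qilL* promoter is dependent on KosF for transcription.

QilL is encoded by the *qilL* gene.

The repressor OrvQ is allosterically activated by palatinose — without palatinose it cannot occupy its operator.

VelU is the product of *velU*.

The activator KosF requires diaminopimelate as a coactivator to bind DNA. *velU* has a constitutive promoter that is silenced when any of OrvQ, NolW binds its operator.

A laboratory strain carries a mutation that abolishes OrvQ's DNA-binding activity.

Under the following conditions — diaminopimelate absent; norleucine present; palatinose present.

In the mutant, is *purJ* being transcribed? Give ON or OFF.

ON

Diaminopimelate is absent, so KosF is inactive.
Required activator KosF is absent, so *qilL* is not transcribed.
So QilL is not produced.
OrvQ is non-functional in this strain, so it has no effect.
Norleucine is present, so NolW is inactive.
With no repressor bound, *velU* is transcribed.
So VelU is produced and active.
No repressor is bound and VelU is active, so *purJ* is transcribed.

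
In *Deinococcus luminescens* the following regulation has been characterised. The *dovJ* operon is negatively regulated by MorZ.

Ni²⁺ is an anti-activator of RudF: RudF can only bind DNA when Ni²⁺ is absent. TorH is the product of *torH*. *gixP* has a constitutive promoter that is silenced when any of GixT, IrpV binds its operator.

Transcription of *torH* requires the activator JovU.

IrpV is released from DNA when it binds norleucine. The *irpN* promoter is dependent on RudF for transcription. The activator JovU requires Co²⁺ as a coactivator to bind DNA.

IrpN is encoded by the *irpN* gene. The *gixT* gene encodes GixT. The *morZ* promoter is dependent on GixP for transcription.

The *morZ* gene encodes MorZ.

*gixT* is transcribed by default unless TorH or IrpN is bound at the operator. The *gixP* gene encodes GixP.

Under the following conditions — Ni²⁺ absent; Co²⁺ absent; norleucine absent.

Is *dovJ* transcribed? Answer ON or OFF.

ON

Co²⁺ is absent, so JovU is inactive.
Required activator JovU is absent, so *torH* is not transcribed.
So TorH is not produced.
Ni²⁺ is absent, so RudF is active.
No repressor is bound and RudF is active, so *irpN* is transcribed.
So IrpN is produced and active.
With repressor IrpN bound, *gixT* is not transcribed.
So GixT is not produced.
Norleucine is absent, so IrpV is active.
With repressor IrpV bound, *gixP* is not transcribed.
So GixP is not produced.
Required activator GixP is absent, so *morZ* is not transcribed.
So MorZ is not produced.
With no repressor bound, *dovJ* is transcribed.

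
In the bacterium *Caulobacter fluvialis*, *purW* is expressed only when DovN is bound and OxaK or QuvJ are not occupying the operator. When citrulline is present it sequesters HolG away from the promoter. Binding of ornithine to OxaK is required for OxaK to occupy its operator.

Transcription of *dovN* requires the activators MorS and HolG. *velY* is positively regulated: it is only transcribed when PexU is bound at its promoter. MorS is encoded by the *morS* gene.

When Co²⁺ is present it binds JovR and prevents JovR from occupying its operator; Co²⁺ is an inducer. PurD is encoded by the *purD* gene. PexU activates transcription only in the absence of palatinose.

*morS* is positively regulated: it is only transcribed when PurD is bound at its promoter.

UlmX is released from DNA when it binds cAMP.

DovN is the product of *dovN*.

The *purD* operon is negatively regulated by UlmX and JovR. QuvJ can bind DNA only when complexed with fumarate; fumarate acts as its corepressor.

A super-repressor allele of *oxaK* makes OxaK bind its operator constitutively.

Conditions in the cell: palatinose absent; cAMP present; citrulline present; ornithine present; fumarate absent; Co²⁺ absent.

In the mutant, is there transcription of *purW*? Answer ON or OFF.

OxaK is constitutively active in this strain.
cAMP is present, so UlmX is inactive.
Co²⁺ is absent, so JovR is active.
With repressor JovR bound, *purD* is not transcribed.
So PurD is not produced.
Required activator PurD is absent, so *morS* is not transcribed.
So MorS is not produced.
Citrulline is present, so HolG is inactive.
Required activator MorS is absent, so *dovN* is not transcribed.
So DovN is not produced.
Fumarate is absent, so QuvJ is inactive.
With repressor OxaK bound, *purW* is not transcribed.

OFF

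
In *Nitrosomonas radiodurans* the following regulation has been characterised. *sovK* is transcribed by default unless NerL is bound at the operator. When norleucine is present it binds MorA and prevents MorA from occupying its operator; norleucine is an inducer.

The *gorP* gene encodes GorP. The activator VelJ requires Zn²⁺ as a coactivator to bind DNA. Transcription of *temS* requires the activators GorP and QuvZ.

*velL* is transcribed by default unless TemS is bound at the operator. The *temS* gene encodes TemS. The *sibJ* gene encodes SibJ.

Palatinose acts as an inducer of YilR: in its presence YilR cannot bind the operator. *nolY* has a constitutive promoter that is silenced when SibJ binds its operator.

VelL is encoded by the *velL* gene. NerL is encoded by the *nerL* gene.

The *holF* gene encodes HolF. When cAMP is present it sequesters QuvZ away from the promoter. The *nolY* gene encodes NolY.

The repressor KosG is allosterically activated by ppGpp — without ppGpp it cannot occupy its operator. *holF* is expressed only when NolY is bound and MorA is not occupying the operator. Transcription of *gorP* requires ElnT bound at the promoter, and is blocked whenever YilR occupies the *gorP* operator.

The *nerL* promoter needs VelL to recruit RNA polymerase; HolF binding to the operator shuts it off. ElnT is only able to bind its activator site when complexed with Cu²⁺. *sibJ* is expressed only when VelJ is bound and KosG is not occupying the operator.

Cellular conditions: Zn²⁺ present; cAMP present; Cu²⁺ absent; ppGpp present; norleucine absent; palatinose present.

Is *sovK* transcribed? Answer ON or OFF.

Palatinose is present, so YilR is inactive.
Cu²⁺ is absent, so ElnT is inactive.
Required activator ElnT is absent, so *gorP* is not transcribed.
So GorP is not produced.
cAMP is present, so QuvZ is inactive.
Required activator GorP is absent, so *temS* is not transcribed.
So TemS is not produced.
With no repressor bound, *velL* is transcribed.
So VelL is produced and active.
Zn²⁺ is present, so VelJ is active.
ppGpp is present, so KosG is active.
With repressor KosG bound, *sibJ* is not transcribed.
So SibJ is not produced.
With no repressor bound, *nolY* is transcribed.
So NolY is produced and active.
Norleucine is absent, so MorA is active.
With repressor MorA bound, *holF* is not transcribed.
So HolF is not produced.
No repressor is bound and VelL is active, so *nerL* is transcribed.
So NerL is produced and active.
With repressor NerL bound, *sovK* is not transcribed.

OFF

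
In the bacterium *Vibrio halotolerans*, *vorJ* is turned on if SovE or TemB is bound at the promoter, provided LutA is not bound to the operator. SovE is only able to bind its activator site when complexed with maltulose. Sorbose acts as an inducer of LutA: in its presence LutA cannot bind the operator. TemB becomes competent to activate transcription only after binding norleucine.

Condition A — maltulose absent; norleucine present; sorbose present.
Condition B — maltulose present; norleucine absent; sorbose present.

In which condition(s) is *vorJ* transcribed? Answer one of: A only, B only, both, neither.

Condition A:
Maltulose is absent, so SovE is inactive.
Norleucine is present, so TemB is active.
Sorbose is present, so LutA is inactive.
Activator TemB is present, so *vorJ* is transcribed.
→ *vorJ* is ON in A.
Condition B:
Maltulose is present, so SovE is active.
Norleucine is absent, so TemB is inactive.
Sorbose is present, so LutA is inactive.
Activator SovE is present, so *vorJ* is transcribed.
→ *vorJ* is ON in B.

both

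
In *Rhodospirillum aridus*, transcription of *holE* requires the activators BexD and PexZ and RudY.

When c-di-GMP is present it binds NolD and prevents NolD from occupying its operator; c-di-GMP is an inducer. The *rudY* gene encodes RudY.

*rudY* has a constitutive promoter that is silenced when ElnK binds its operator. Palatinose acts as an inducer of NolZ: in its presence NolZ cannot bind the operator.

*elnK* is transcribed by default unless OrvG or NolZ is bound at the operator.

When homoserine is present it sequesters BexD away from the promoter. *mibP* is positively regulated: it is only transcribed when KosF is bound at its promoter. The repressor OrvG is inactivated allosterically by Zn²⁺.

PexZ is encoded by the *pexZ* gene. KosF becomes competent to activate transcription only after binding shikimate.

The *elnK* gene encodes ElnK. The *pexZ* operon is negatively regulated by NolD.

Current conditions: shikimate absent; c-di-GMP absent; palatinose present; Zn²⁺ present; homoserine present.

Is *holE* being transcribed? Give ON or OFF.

Homoserine is present, so BexD is inactive.
c-di-GMP is absent, so NolD is active.
With repressor NolD bound, *pexZ* is not transcribed.
So PexZ is not produced.
Zn²⁺ is present, so OrvG is inactive.
Palatinose is present, so NolZ is inactive.
With no repressor bound, *elnK* is transcribed.
So ElnK is produced and active.
With repressor ElnK bound, *rudY* is not transcribed.
So RudY is not produced.
Required activator BexD is absent, so *holE* is not transcribed.

OFF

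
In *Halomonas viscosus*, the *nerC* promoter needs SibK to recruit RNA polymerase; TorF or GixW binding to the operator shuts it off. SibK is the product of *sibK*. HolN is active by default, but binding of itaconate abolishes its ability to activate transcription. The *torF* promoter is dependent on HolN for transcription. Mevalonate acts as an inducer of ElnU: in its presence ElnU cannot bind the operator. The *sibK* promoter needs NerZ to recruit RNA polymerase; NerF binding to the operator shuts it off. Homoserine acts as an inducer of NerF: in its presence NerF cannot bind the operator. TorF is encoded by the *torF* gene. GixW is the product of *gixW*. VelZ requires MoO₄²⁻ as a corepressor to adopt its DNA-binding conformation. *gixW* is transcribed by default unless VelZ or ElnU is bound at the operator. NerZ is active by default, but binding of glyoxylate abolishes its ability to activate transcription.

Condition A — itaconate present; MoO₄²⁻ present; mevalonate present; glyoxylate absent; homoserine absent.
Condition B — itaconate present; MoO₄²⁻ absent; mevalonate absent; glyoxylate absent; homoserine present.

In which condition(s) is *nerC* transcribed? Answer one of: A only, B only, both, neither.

B only

Condition A:
Itaconate is present, so HolN is inactive.
Required activator HolN is absent, so *torF* is not transcribed.
So TorF is not produced.
MoO₄²⁻ is present, so VelZ is active.
Mevalonate is present, so ElnU is inactive.
With repressor VelZ bound, *gixW* is not transcribed.
So GixW is not produced.
Glyoxylate is absent, so NerZ is active.
Homoserine is absent, so NerF is active.
With repressor NerF bound, *sibK* is not transcribed.
So SibK is not produced.
Required activator SibK is absent, so *nerC* is not transcribed.
→ *nerC* is OFF in A.
Condition B:
Itaconate is present, so HolN is inactive.
Required activator HolN is absent, so *torF* is not transcribed.
So TorF is not produced.
MoO₄²⁻ is absent, so VelZ is inactive.
Mevalonate is absent, so ElnU is active.
With repressor ElnU bound, *gixW* is not transcribed.
So GixW is not produced.
Glyoxylate is absent, so NerZ is active.
Homoserine is present, so NerF is inactive.
No repressor is bound and NerZ is active, so *sibK* is transcribed.
So SibK is produced and active.
No repressor is bound and SibK is active, so *nerC* is transcribed.
→ *nerC* is ON in B.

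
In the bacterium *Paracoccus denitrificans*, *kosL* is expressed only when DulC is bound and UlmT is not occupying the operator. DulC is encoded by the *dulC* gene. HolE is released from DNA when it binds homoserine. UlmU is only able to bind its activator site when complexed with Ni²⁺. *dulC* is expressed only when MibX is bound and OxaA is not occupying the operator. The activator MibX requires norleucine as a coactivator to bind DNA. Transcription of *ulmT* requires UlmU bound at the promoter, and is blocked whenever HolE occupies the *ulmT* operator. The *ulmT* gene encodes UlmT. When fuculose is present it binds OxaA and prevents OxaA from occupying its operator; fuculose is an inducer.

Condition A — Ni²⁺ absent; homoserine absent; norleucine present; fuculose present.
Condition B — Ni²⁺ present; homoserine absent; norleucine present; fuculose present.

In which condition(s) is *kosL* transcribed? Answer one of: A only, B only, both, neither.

Condition A:
Ni²⁺ is absent, so UlmU is inactive.
Homoserine is absent, so HolE is active.
With repressor HolE bound, *ulmT* is not transcribed.
So UlmT is not produced.
Norleucine is present, so MibX is active.
Fuculose is present, so OxaA is inactive.
No repressor is bound and MibX is active, so *dulC* is transcribed.
So DulC is produced and active.
No repressor is bound and DulC is active, so *kosL* is transcribed.
→ *kosL* is ON in A.
Condition B:
Ni²⁺ is present, so UlmU is active.
Homoserine is absent, so HolE is active.
With repressor HolE bound, *ulmT* is not transcribed.
So UlmT is not produced.
Norleucine is present, so MibX is active.
Fuculose is present, so OxaA is inactive.
No repressor is bound and MibX is active, so *dulC* is transcribed.
So DulC is produced and active.
No repressor is bound and DulC is active, so *kosL* is transcribed.
→ *kosL* is ON in B.

both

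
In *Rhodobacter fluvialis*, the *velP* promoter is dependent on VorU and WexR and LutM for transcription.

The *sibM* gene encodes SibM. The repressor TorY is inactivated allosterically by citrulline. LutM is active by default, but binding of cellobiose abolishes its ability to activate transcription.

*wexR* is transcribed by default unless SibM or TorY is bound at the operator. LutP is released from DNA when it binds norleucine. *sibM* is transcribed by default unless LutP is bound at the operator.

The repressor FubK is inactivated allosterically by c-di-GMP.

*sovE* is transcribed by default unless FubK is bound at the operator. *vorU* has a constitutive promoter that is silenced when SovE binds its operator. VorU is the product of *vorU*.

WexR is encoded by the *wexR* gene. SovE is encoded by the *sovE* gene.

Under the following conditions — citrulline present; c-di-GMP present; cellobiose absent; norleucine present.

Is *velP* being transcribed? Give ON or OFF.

c-di-GMP is present, so FubK is inactive.
With no repressor bound, *sovE* is transcribed.
So SovE is produced and active.
With repressor SovE bound, *vorU* is not transcribed.
So VorU is not produced.
Norleucine is present, so LutP is inactive.
With no repressor bound, *sibM* is transcribed.
So SibM is produced and active.
Citrulline is present, so TorY is inactive.
With repressor SibM bound, *wexR* is not transcribed.
So WexR is not produced.
Cellobiose is absent, so LutM is active.
Required activator VorU is absent, so *velP* is not transcribed.

OFF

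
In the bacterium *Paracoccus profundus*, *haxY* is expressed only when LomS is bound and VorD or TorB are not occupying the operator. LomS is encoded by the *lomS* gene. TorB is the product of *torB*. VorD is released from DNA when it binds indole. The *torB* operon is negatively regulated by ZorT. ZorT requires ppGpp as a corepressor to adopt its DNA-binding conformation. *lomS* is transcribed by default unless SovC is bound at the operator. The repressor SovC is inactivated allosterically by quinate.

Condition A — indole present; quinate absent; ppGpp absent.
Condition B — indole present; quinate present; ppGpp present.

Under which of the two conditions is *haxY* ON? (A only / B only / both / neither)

Condition A:
Indole is present, so VorD is inactive.
Quinate is absent, so SovC is active.
With repressor SovC bound, *lomS* is not transcribed.
So LomS is not produced.
ppGpp is absent, so ZorT is inactive.
With no repressor bound, *torB* is transcribed.
So TorB is produced and active.
With repressor TorB bound, *haxY* is not transcribed.
→ *haxY* is OFF in A.
Condition B:
Indole is present, so VorD is inactive.
Quinate is present, so SovC is inactive.
With no repressor bound, *lomS* is transcribed.
So LomS is produced and active.
ppGpp is present, so ZorT is active.
With repressor ZorT bound, *torB* is not transcribed.
So TorB is not produced.
No repressor is bound and LomS is active, so *haxY* is transcribed.
→ *haxY* is ON in B.

B only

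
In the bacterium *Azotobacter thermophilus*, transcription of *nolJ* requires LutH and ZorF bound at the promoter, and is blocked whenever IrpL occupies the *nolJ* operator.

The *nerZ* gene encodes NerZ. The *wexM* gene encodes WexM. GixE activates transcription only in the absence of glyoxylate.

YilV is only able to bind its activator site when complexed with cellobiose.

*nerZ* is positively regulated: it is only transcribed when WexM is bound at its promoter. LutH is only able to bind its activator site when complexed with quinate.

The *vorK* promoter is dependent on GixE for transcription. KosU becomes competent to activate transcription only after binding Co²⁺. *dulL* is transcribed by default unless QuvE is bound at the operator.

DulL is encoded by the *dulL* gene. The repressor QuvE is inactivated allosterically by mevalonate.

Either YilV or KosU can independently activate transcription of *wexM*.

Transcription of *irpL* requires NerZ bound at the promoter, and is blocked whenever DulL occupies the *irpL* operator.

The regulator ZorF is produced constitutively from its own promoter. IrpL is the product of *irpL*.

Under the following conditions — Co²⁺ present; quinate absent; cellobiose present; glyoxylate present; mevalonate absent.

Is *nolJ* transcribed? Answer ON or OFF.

Mevalonate is absent, so QuvE is active.
With repressor QuvE bound, *dulL* is not transcribed.
So DulL is not produced.
Cellobiose is present, so YilV is active.
Co²⁺ is present, so KosU is active.
Activator YilV is present, so *wexM* is transcribed.
So WexM is produced and active.
No repressor is bound and WexM is active, so *nerZ* is transcribed.
So NerZ is produced and active.
No repressor is bound and NerZ is active, so *irpL* is transcribed.
So IrpL is produced and active.
Quinate is absent, so LutH is inactive.
ZorF is produced constitutively and is active.
With repressor IrpL bound, *nolJ* is not transcribed.

OFF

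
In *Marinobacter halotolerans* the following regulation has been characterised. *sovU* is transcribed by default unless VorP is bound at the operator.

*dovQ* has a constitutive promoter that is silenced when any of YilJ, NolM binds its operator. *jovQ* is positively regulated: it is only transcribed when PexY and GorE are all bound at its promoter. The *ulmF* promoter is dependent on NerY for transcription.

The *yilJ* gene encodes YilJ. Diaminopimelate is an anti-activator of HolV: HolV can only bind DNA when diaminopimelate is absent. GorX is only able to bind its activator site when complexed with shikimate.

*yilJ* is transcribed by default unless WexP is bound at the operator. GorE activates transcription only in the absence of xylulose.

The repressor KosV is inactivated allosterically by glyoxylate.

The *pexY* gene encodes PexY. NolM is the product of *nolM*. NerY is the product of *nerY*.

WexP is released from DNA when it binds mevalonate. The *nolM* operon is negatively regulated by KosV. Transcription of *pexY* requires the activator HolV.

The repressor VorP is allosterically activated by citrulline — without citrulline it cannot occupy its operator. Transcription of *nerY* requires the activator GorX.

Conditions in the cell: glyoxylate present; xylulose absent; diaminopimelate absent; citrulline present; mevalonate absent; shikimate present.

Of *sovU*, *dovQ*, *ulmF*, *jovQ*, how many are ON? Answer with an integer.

2

Citrulline is present, so VorP is active.
With repressor VorP bound, *sovU* is not transcribed.
→ *sovU* is OFF.
Mevalonate is absent, so WexP is active.
With repressor WexP bound, *yilJ* is not transcribed.
So YilJ is not produced.
Glyoxylate is present, so KosV is inactive.
With no repressor bound, *nolM* is transcribed.
So NolM is produced and active.
With repressor NolM bound, *dovQ* is not transcribed.
→ *dovQ* is OFF.
Shikimate is present, so GorX is active.
No repressor is bound and GorX is active, so *nerY* is transcribed.
So NerY is produced and active.
No repressor is bound and NerY is active, so *ulmF* is transcribed.
→ *ulmF* is ON.
Diaminopimelate is absent, so HolV is active.
No repressor is bound and HolV is active, so *pexY* is transcribed.
So PexY is produced and active.
Xylulose is absent, so GorE is active.
No repressor is bound and PexY and GorE are active, so *jovQ* is transcribed.
→ *jovQ* is ON.
2 of the 4 genes are transcribed.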